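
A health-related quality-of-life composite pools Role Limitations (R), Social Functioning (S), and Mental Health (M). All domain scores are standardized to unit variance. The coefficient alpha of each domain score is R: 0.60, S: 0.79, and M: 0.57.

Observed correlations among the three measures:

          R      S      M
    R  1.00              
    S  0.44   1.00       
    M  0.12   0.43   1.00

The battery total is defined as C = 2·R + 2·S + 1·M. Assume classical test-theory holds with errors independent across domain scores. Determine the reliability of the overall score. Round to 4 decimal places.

0.8050

Var(C) = 2² + 2² + 1 + 2·[4·0.44 + 2·0.12 + 2·0.43] = 9 + 5.72 = 14.72.
With uncorrelated errors the cross-covariances are all true-score covariance, so they carry over unchanged; only the diagonal terms shrink to ρᵢσᵢ².
True-score variance = [2²·0.60 + 2²·0.79 + 0.57] + 5.72 = 6.13 + 5.72 = 11.85.
Reliability = 11.85 / 14.72 = 0.8050.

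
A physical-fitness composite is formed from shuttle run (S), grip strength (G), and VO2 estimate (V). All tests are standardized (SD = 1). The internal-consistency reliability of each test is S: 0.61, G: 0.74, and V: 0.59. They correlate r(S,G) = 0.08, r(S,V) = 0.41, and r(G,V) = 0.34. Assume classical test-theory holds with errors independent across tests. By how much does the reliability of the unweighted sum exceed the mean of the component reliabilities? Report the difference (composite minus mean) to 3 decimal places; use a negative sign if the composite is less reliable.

Var(sum) = 3 + 1.66 = 4.66; true-score variance = 1.94 + 1.66 = 3.6; composite reliability = 0.7725.
Mean component reliability = 0.6467.
Difference = 0.7725 − 0.6467 = 0.126.

0.126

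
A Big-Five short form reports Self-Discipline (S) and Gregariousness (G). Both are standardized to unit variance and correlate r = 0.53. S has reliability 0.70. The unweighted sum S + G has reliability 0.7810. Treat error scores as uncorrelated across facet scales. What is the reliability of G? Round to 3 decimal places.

0.630

Var(S+G) = 2 + 2·0.53 = 3.060.
True-score variance = ρ_S + ρ_G + 2·0.53, so 0.7810 = (0.70 + ρ_G + 1.06) / 3.060.
ρ_G = 0.7810·3.060 − 0.70 − 1.06 = 0.630.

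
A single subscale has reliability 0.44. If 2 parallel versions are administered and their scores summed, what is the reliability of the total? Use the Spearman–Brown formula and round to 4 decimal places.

0.6111

ρ_k = kρ / (1 + (k−1)ρ) = 2·0.44 / (1 + 1·0.44) = 0.880 / 1.440 = 0.6111.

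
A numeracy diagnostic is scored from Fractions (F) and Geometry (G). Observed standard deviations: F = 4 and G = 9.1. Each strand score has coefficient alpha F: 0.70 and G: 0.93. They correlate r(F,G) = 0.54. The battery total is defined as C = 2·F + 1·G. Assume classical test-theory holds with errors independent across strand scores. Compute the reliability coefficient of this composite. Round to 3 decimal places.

0.889

Var(C) = 2²·4² + 9.1² + 2·[2·4·9.1·0.54] = 146.81 + 78.624 = 225.434.
Under uncorrelated errors the observed covariances equal the true-score covariances, so only the own-variance terms attenuate.
True-score variance = [2²·4²·0.70 + 9.1²·0.93] + 78.624 = 121.813 + 78.624 = 200.437.
Reliability = 200.437 / 225.434 = 0.889.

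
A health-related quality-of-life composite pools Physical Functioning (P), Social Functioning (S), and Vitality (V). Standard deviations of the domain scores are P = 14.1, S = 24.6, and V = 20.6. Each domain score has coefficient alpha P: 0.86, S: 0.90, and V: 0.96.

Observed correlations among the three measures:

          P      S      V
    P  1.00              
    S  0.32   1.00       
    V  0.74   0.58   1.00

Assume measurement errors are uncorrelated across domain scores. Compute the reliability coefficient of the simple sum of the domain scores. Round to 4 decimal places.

0.9573

Var(P+S+V) = 14.1² + 24.6² + 20.6² + 2·[14.1·24.6·0.32 + 14.1·20.6·0.74 + 24.6·20.6·0.58] = 1228.33 + 1239.71 = 2468.04.
Under uncorrelated errors the observed covariances equal the true-score covariances, so only the own-variance terms attenuate.
True-score variance = [14.1²·0.86 + 24.6²·0.90 + 20.6²·0.96] + 1239.71 = 1123.01 + 1239.71 = 2362.72.
Reliability = 2362.72 / 2468.04 = 0.9573.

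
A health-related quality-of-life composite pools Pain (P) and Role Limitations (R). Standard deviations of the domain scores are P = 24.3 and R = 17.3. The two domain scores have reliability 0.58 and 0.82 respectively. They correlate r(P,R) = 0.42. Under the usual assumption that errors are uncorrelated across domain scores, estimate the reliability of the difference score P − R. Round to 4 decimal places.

0.4375

Var(P−R) = 24.3² + 17.3² − 2·24.3·17.3·0.42 = 889.78 − 353.128 = 536.652.
Because errors are independent across components, Cov(Tᵢ,Tⱼ) = Cov(Xᵢ,Xⱼ); the off-diagonal part of the true-score variance is the same as above.
True-score variance = [24.3²·0.58 + 17.3²·0.82] − 353.128 = 587.902 − 353.128 = 234.774.
Reliability = 234.774 / 536.652 = 0.4375.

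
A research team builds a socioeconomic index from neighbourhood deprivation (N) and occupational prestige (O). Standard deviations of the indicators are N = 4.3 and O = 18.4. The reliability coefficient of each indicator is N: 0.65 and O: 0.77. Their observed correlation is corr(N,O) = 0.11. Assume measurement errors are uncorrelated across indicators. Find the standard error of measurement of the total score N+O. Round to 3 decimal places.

Var(total) = 357.05 + 17.4064 = 374.456.
True-score variance = 272.71 + 17.4064 = 290.116, so reliability = 0.7748.
Error variance = 374.456 − 290.116 = 84.3403; SEM = √84.3403 = 9.184.

9.184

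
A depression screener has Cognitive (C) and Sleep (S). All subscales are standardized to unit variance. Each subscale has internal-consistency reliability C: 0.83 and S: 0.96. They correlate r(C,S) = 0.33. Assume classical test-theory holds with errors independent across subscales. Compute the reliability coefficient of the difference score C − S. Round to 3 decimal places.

0.843

Var(C−S) = 1 + 1 − 2·0.33 = 2 − 0.66 = 1.34.
Under uncorrelated errors the observed covariances equal the true-score covariances, so only the own-variance terms attenuate.
True-score variance = [0.83 + 0.96] − 0.66 = 1.79 − 0.66 = 1.13.
Reliability = 1.13 / 1.34 = 0.843.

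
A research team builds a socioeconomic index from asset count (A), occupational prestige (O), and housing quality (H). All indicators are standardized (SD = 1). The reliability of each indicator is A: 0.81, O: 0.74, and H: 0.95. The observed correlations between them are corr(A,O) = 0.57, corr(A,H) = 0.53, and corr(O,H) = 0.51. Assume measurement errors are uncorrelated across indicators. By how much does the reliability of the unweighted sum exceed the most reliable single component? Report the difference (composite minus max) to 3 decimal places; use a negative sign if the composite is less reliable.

-0.030

Var(sum) = 3 + 3.22 = 6.22; true-score variance = 2.5 + 3.22 = 5.72; composite reliability = 0.9196.
Max component reliability = 0.9500.
Difference = 0.9196 − 0.9500 = -0.030.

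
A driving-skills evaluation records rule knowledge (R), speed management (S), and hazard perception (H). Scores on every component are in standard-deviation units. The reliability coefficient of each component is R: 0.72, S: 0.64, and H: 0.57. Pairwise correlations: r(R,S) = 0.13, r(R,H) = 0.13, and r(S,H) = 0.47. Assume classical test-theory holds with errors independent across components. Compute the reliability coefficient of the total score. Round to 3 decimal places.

Var(R+S+H) = 3 + 2·[0.13 + 0.13 + 0.47] = 3 + 1.46 = 4.46.
Because errors are independent across components, Cov(Tᵢ,Tⱼ) = Cov(Xᵢ,Xⱼ); the off-diagonal part of the true-score variance is the same as above.
True-score variance = [0.72 + 0.64 + 0.57] + 1.46 = 1.93 + 1.46 = 3.39.
Reliability = 3.39 / 4.46 = 0.760.

0.760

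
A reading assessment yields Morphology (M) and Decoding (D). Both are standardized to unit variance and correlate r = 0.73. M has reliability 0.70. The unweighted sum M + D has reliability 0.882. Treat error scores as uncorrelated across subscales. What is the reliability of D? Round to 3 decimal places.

0.892

Var(M+D) = 2 + 2·0.73 = 3.460.
True-score variance = ρ_M + ρ_D + 2·0.73, so 0.882 = (0.70 + ρ_D + 1.46) / 3.460.
ρ_D = 0.882·3.460 − 0.70 − 1.46 = 0.892.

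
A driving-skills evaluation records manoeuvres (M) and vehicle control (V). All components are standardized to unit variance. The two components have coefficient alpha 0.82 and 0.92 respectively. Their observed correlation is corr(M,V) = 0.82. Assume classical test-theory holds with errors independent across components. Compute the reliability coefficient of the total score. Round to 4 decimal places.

0.9286

Var(M+V) = 2 + 2·[0.82] = 2 + 1.64 = 3.64.
With uncorrelated errors the cross-covariances are all true-score covariance, so they carry over unchanged; only the diagonal terms shrink to ρᵢσᵢ².
True-score variance = [0.82 + 0.92] + 1.64 = 1.74 + 1.64 = 3.38.
Reliability = 3.38 / 3.64 = 0.9286.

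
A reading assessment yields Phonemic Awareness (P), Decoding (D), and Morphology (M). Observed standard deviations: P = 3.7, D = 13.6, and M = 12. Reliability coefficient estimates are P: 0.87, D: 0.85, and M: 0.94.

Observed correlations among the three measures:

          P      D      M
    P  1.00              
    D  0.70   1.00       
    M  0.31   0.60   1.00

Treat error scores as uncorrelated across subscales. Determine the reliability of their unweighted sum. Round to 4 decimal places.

0.9400

Var(P+D+M) = 3.7² + 13.6² + 12² + 2·[3.7·13.6·0.70 + 3.7·12·0.31 + 13.6·12·0.60] = 342.65 + 293.816 = 636.466.
Because errors are independent across components, Cov(Tᵢ,Tⱼ) = Cov(Xᵢ,Xⱼ); the off-diagonal part of the true-score variance is the same as above.
True-score variance = [3.7²·0.87 + 13.6²·0.85 + 12²·0.94] + 293.816 = 304.486 + 293.816 = 598.302.
Reliability = 598.302 / 636.466 = 0.9400.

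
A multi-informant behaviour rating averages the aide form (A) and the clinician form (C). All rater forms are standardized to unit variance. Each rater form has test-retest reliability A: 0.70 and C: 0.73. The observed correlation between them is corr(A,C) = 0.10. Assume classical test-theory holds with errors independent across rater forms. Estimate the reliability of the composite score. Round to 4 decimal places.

0.7409

Var(A+C) = 2 + 2·[0.10] = 2 + 0.2 = 2.2.
Under uncorrelated errors the observed covariances equal the true-score covariances, so only the own-variance terms attenuate.
True-score variance = [0.70 + 0.73] + 0.2 = 1.43 + 0.2 = 1.63.
Reliability = 1.63 / 2.2 = 0.7409.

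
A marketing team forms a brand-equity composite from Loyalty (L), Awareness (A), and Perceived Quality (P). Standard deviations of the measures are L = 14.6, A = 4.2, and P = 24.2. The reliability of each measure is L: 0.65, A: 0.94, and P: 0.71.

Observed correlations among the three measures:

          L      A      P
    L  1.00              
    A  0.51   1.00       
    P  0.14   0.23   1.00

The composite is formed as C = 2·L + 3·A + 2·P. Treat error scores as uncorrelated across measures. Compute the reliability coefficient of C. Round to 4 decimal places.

0.7759

Var(C) = 2²·14.6² + 3²·4.2² + 2²·24.2² + 2·[6·14.6·4.2·0.51 + 4·14.6·24.2·0.14 + 6·4.2·24.2·0.23] = 3353.96 + 1051.52 = 4405.48.
With uncorrelated errors the cross-covariances are all true-score covariance, so they carry over unchanged; only the diagonal terms shrink to ρᵢσᵢ².
True-score variance = [2²·14.6²·0.65 + 3²·4.2²·0.94 + 2²·24.2²·0.71] + 1051.52 = 2366.67 + 1051.52 = 3418.19.
Reliability = 3418.19 / 4405.48 = 0.7759.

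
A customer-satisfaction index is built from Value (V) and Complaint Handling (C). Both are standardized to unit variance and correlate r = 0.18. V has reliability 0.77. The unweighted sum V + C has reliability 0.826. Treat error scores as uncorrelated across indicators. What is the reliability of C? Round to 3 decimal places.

0.819

Var(V+C) = 2 + 2·0.18 = 2.360.
True-score variance = ρ_V + ρ_C + 2·0.18, so 0.826 = (0.77 + ρ_C + 0.36) / 2.360.
ρ_C = 0.826·2.360 − 0.77 − 0.36 = 0.819.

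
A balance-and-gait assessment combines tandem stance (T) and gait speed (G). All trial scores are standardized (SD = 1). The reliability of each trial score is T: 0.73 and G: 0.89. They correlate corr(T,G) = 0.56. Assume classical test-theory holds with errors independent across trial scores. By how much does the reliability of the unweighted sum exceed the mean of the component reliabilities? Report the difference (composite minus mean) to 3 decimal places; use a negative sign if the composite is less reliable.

Var(sum) = 2 + 1.12 = 3.12; true-score variance = 1.62 + 1.12 = 2.74; composite reliability = 0.8782.
Mean component reliability = 0.8100.
Difference = 0.8782 − 0.8100 = 0.068.

0.068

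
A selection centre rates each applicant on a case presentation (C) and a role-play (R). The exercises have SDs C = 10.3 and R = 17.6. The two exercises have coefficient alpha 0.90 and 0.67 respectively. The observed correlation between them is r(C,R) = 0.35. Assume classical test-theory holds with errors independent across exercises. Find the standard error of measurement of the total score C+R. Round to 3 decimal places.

Var(total) = 415.85 + 126.896 = 542.746.
True-score variance = 303.02 + 126.896 = 429.916, so reliability = 0.7921.
Error variance = 542.746 − 429.916 = 112.83; SEM = √112.83 = 10.622.

10.622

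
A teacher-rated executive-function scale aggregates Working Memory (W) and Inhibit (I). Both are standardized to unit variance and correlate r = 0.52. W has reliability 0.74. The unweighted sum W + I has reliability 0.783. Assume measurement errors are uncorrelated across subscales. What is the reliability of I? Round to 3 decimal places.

0.600

Var(W+I) = 2 + 2·0.52 = 3.040.
True-score variance = ρ_W + ρ_I + 2·0.52, so 0.783 = (0.74 + ρ_I + 1.04) / 3.040.
ρ_I = 0.783·3.040 − 0.74 − 1.04 = 0.600.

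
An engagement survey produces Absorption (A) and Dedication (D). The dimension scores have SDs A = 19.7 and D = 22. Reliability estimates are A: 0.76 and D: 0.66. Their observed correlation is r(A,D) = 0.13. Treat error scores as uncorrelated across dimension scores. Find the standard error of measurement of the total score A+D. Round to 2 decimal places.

16.05

Var(total) = 872.09 + 112.684 = 984.774.
True-score variance = 614.388 + 112.684 = 727.072, so reliability = 0.7383.
Error variance = 984.774 − 727.072 = 257.702; SEM = √257.702 = 16.05.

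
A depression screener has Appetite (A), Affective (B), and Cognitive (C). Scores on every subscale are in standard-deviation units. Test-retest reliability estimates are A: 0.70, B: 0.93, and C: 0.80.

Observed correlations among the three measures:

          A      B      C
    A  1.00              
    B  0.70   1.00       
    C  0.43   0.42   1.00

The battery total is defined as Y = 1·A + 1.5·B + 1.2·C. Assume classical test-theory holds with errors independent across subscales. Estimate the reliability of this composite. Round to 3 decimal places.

0.920

Var(Y) = 1 + 1.5² + 1.2² + 2·[1.5·0.70 + 1.2·0.43 + 1.8·0.42] = 4.69 + 4.644 = 9.334.
Under uncorrelated errors the observed covariances equal the true-score covariances, so only the own-variance terms attenuate.
True-score variance = [0.70 + 1.5²·0.93 + 1.2²·0.80] + 4.644 = 3.9445 + 4.644 = 8.5885.
Reliability = 8.5885 / 9.334 = 0.920.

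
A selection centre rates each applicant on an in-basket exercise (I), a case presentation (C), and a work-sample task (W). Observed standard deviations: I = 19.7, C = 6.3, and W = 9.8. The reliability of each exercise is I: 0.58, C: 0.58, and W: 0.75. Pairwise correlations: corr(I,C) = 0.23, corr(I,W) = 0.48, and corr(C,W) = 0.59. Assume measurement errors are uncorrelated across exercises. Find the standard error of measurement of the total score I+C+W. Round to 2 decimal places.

14.27

Var(total) = 523.82 + 315.281 = 839.101.
True-score variance = 320.142 + 315.281 = 635.424, so reliability = 0.7573.
Error variance = 839.101 − 635.424 = 203.678; SEM = √203.678 = 14.27.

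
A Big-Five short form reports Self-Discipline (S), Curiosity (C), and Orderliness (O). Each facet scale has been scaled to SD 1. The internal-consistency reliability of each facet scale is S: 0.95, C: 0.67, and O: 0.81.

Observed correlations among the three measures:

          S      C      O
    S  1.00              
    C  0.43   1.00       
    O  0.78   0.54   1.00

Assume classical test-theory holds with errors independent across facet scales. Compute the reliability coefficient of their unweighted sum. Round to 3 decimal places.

Var(S+C+O) = 3 + 2·[0.43 + 0.78 + 0.54] = 3 + 3.5 = 6.5.
Under uncorrelated errors the observed covariances equal the true-score covariances, so only the own-variance terms attenuate.
True-score variance = [0.95 + 0.67 + 0.81] + 3.5 = 2.43 + 3.5 = 5.93.
Reliability = 5.93 / 6.5 = 0.912.

0.912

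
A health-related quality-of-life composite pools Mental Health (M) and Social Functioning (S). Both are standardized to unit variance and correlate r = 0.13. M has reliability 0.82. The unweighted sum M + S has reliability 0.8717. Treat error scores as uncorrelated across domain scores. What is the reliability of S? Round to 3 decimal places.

Var(M+S) = 2 + 2·0.13 = 2.260.
True-score variance = ρ_M + ρ_S + 2·0.13, so 0.8717 = (0.82 + ρ_S + 0.26) / 2.260.
ρ_S = 0.8717·2.260 − 0.82 − 0.26 = 0.890.

0.890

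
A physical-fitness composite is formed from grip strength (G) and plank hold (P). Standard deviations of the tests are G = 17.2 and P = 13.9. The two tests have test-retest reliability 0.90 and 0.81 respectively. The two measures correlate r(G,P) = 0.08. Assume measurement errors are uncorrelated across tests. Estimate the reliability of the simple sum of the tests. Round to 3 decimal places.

Var(G+P) = 17.2² + 13.9² + 2·[17.2·13.9·0.08] = 489.05 + 38.2528 = 527.303.
With uncorrelated errors the cross-covariances are all true-score covariance, so they carry over unchanged; only the diagonal terms shrink to ρᵢσᵢ².
True-score variance = [17.2²·0.90 + 13.9²·0.81] + 38.2528 = 422.756 + 38.2528 = 461.009.
Reliability = 461.009 / 527.303 = 0.874.

0.874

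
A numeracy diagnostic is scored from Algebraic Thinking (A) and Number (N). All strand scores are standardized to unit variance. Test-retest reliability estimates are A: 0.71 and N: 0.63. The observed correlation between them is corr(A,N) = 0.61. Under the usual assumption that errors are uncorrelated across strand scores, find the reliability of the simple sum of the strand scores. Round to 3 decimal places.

0.795

Var(A+N) = 2 + 2·[0.61] = 2 + 1.22 = 3.22.
Because errors are independent across components, Cov(Tᵢ,Tⱼ) = Cov(Xᵢ,Xⱼ); the off-diagonal part of the true-score variance is the same as above.
True-score variance = [0.71 + 0.63] + 1.22 = 1.34 + 1.22 = 2.56.
Reliability = 2.56 / 3.22 = 0.795.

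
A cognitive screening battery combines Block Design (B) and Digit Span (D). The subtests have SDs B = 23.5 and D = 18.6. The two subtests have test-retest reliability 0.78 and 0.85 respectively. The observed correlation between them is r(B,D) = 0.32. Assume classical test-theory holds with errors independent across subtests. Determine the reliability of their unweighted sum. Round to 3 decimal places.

0.853

Var(B+D) = 23.5² + 18.6² + 2·[23.5·18.6·0.32] = 898.21 + 279.744 = 1177.95.
Because errors are independent across components, Cov(Tᵢ,Tⱼ) = Cov(Xᵢ,Xⱼ); the off-diagonal part of the true-score variance is the same as above.
True-score variance = [23.5²·0.78 + 18.6²·0.85] + 279.744 = 724.821 + 279.744 = 1004.57.
Reliability = 1004.57 / 1177.95 = 0.853.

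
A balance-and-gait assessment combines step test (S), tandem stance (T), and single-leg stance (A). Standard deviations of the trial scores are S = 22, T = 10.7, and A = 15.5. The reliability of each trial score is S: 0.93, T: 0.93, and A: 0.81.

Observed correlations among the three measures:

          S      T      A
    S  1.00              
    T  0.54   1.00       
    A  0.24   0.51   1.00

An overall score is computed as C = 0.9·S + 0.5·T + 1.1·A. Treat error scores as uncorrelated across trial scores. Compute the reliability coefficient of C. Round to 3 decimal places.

0.922

Var(C) = 0.9²·22² + 0.5²·10.7² + 1.1²·15.5² + 2·[0.45·22·10.7·0.54 + 0.99·22·15.5·0.24 + 0.55·10.7·15.5·0.51] = 711.365 + 369.489 = 1080.85.
With uncorrelated errors the cross-covariances are all true-score covariance, so they carry over unchanged; only the diagonal terms shrink to ρᵢσᵢ².
True-score variance = [0.9²·22²·0.93 + 0.5²·10.7²·0.93 + 1.1²·15.5²·0.81] + 369.489 = 626.685 + 369.489 = 996.175.
Reliability = 996.175 / 1080.85 = 0.922.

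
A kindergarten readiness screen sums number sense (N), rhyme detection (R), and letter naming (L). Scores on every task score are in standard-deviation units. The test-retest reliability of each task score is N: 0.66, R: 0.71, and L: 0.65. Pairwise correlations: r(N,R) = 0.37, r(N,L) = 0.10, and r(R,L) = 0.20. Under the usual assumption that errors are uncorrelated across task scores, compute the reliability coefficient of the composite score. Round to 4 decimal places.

Var(N+R+L) = 3 + 2·[0.37 + 0.10 + 0.20] = 3 + 1.34 = 4.34.
With uncorrelated errors the cross-covariances are all true-score covariance, so they carry over unchanged; only the diagonal terms shrink to ρᵢσᵢ².
True-score variance = [0.66 + 0.71 + 0.65] + 1.34 = 2.02 + 1.34 = 3.36.
Reliability = 3.36 / 4.34 = 0.7742.

0.7742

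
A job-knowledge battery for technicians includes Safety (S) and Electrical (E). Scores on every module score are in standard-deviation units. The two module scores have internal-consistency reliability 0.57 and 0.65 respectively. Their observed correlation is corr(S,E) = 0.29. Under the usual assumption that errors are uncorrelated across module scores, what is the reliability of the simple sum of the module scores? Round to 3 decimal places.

0.698

Var(S+E) = 2 + 2·[0.29] = 2 + 0.58 = 2.58.
Because errors are independent across components, Cov(Tᵢ,Tⱼ) = Cov(Xᵢ,Xⱼ); the off-diagonal part of the true-score variance is the same as above.
True-score variance = [0.57 + 0.65] + 0.58 = 1.22 + 0.58 = 1.8.
Reliability = 1.8 / 2.58 = 0.698.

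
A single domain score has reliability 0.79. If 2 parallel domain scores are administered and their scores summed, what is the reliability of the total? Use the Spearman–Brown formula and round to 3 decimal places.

0.883

ρ_k = kρ / (1 + (k−1)ρ) = 2·0.79 / (1 + 1·0.79) = 1.580 / 1.790 = 0.883.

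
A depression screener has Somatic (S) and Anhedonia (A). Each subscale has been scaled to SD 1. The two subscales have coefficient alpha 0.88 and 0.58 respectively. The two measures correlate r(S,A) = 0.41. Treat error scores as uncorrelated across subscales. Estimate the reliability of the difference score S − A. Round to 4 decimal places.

Var(S−A) = 1 + 1 − 2·0.41 = 2 − 0.82 = 1.18.
Because errors are independent across components, Cov(Tᵢ,Tⱼ) = Cov(Xᵢ,Xⱼ); the off-diagonal part of the true-score variance is the same as above.
True-score variance = [0.88 + 0.58] − 0.82 = 1.46 − 0.82 = 0.64.
Reliability = 0.64 / 1.18 = 0.5424.

0.5424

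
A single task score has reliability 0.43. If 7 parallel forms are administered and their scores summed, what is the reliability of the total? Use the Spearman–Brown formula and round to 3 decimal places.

ρ_k = kρ / (1 + (k−1)ρ) = 7·0.43 / (1 + 6·0.43) = 3.010 / 3.580 = 0.841.

0.841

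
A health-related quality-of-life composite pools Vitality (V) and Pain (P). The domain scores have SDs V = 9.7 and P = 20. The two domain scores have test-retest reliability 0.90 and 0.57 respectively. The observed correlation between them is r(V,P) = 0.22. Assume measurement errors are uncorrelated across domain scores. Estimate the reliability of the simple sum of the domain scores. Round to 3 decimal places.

Var(V+P) = 9.7² + 20² + 2·[9.7·20·0.22] = 494.09 + 85.36 = 579.45.
Under uncorrelated errors the observed covariances equal the true-score covariances, so only the own-variance terms attenuate.
True-score variance = [9.7²·0.90 + 20²·0.57] + 85.36 = 312.681 + 85.36 = 398.041.
Reliability = 398.041 / 579.45 = 0.687.

0.687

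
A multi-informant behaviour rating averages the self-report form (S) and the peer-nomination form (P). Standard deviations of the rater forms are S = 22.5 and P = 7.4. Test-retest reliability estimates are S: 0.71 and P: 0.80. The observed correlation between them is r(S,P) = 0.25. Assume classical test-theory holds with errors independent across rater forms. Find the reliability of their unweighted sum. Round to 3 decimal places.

Var(S+P) = 22.5² + 7.4² + 2·[22.5·7.4·0.25] = 561.01 + 83.25 = 644.26.
Under uncorrelated errors the observed covariances equal the true-score covariances, so only the own-variance terms attenuate.
True-score variance = [22.5²·0.71 + 7.4²·0.80] + 83.25 = 403.245 + 83.25 = 486.495.
Reliability = 486.495 / 644.26 = 0.755.

0.755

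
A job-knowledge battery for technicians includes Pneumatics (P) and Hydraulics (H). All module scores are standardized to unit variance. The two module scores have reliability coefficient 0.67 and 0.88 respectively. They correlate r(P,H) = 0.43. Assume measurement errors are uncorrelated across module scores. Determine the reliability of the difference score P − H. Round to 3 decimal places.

Var(P−H) = 1 + 1 − 2·0.43 = 2 − 0.86 = 1.14.
Because errors are independent across components, Cov(Tᵢ,Tⱼ) = Cov(Xᵢ,Xⱼ); the off-diagonal part of the true-score variance is the same as above.
True-score variance = [0.67 + 0.88] − 0.86 = 1.55 − 0.86 = 0.69.
Reliability = 0.69 / 1.14 = 0.605.

0.605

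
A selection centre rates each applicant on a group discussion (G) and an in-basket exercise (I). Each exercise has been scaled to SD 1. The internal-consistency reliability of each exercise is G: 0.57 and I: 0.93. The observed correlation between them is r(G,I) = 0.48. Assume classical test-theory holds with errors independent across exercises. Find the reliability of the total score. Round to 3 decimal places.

0.831

Var(G+I) = 2 + 2·[0.48] = 2 + 0.96 = 2.96.
Because errors are independent across components, Cov(Tᵢ,Tⱼ) = Cov(Xᵢ,Xⱼ); the off-diagonal part of the true-score variance is the same as above.
True-score variance = [0.57 + 0.93] + 0.96 = 1.5 + 0.96 = 2.46.
Reliability = 2.46 / 2.96 = 0.831.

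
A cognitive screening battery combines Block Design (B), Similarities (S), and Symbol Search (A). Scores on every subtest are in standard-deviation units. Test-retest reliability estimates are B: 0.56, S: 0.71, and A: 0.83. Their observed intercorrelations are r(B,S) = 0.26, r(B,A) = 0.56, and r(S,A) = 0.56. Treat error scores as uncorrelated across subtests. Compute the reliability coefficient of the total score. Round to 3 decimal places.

0.844

Var(B+S+A) = 3 + 2·[0.26 + 0.56 + 0.56] = 3 + 2.76 = 5.76.
With uncorrelated errors the cross-covariances are all true-score covariance, so they carry over unchanged; only the diagonal terms shrink to ρᵢσᵢ².
True-score variance = [0.56 + 0.71 + 0.83] + 2.76 = 2.1 + 2.76 = 4.86.
Reliability = 4.86 / 5.76 = 0.844.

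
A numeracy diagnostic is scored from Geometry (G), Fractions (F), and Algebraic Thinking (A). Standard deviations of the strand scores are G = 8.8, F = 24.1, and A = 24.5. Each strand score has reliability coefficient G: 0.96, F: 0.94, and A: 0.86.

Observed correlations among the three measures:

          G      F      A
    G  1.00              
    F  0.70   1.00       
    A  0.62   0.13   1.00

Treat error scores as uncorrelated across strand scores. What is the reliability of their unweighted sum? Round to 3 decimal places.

Var(G+F+A) = 8.8² + 24.1² + 24.5² + 2·[8.8·24.1·0.70 + 8.8·24.5·0.62 + 24.1·24.5·0.13] = 1258.5 + 717.773 = 1976.27.
Under uncorrelated errors the observed covariances equal the true-score covariances, so only the own-variance terms attenuate.
True-score variance = [8.8²·0.96 + 24.1²·0.94 + 24.5²·0.86] + 717.773 = 1136.52 + 717.773 = 1854.29.
Reliability = 1854.29 / 1976.27 = 0.938.

0.938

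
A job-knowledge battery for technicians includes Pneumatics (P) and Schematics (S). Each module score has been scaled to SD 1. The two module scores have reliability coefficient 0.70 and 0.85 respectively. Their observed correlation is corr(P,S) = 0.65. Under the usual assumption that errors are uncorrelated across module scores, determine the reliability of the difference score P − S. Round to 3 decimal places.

Var(P−S) = 1 + 1 − 2·0.65 = 2 − 1.3 = 0.7.
Under uncorrelated errors the observed covariances equal the true-score covariances, so only the own-variance terms attenuate.
True-score variance = [0.70 + 0.85] − 1.3 = 1.55 − 1.3 = 0.25.
Reliability = 0.25 / 0.7 = 0.357.

0.357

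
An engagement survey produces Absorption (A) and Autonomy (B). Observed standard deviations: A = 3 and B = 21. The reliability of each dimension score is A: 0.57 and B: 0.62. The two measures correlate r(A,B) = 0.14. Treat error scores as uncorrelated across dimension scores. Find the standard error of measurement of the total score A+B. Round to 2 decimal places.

13.09

Var(total) = 450 + 17.64 = 467.64.
True-score variance = 278.55 + 17.64 = 296.19, so reliability = 0.6334.
Error variance = 467.64 − 296.19 = 171.45; SEM = √171.45 = 13.09.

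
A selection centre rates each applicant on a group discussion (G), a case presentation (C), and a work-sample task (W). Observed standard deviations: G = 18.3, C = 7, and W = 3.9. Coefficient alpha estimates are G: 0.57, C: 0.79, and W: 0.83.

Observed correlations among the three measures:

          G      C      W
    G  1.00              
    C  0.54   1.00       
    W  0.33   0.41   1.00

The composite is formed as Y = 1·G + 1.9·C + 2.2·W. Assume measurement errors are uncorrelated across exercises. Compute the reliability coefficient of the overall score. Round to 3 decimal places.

0.815

Var(Y) = 18.3² + 1.9²·7² + 2.2²·3.9² + 2·[1.9·18.3·7·0.54 + 2.2·18.3·3.9·0.33 + 4.18·7·3.9·0.41] = 585.396 + 460.064 = 1045.46.
Because errors are independent across components, Cov(Tᵢ,Tⱼ) = Cov(Xᵢ,Xⱼ); the off-diagonal part of the true-score variance is the same as above.
True-score variance = [18.3²·0.57 + 1.9²·7²·0.79 + 2.2²·3.9²·0.83] + 460.064 = 391.732 + 460.064 = 851.796.
Reliability = 851.796 / 1045.46 = 0.815.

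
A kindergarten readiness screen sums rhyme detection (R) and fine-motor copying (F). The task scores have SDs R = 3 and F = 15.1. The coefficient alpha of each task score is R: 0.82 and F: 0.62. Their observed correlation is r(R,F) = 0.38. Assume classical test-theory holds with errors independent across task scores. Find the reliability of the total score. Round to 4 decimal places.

0.6748

Var(R+F) = 3² + 15.1² + 2·[3·15.1·0.38] = 237.01 + 34.428 = 271.438.
Because errors are independent across components, Cov(Tᵢ,Tⱼ) = Cov(Xᵢ,Xⱼ); the off-diagonal part of the true-score variance is the same as above.
True-score variance = [3²·0.82 + 15.1²·0.62] + 34.428 = 148.746 + 34.428 = 183.174.
Reliability = 183.174 / 271.438 = 0.6748.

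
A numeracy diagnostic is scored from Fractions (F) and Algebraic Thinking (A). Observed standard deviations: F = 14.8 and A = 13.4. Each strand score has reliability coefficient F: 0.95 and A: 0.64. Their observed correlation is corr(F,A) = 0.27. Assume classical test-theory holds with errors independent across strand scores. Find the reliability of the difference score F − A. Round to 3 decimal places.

0.741

Var(F−A) = 14.8² + 13.4² − 2·14.8·13.4·0.27 = 398.6 − 107.093 = 291.507.
Under uncorrelated errors the observed covariances equal the true-score covariances, so only the own-variance terms attenuate.
True-score variance = [14.8²·0.95 + 13.4²·0.64] − 107.093 = 323.006 − 107.093 = 215.914.
Reliability = 215.914 / 291.507 = 0.741.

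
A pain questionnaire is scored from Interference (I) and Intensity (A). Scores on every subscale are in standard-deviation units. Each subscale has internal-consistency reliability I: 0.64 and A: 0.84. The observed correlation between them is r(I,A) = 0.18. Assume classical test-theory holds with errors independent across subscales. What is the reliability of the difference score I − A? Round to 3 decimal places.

Var(I−A) = 1 + 1 − 2·0.18 = 2 − 0.36 = 1.64.
With uncorrelated errors the cross-covariances are all true-score covariance, so they carry over unchanged; only the diagonal terms shrink to ρᵢσᵢ².
True-score variance = [0.64 + 0.84] − 0.36 = 1.48 − 0.36 = 1.12.
Reliability = 1.12 / 1.64 = 0.683.

0.683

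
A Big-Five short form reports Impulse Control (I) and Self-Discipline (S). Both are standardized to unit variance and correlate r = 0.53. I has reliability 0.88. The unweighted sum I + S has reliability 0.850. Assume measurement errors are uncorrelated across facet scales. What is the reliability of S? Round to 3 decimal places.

Var(I+S) = 2 + 2·0.53 = 3.060.
True-score variance = ρ_I + ρ_S + 2·0.53, so 0.850 = (0.88 + ρ_S + 1.06) / 3.060.
ρ_S = 0.850·3.060 − 0.88 − 1.06 = 0.661.

0.661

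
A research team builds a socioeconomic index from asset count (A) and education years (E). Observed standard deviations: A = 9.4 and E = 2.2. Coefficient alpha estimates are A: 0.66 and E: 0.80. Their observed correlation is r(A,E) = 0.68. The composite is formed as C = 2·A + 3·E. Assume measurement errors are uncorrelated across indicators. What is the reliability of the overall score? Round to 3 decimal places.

Var(C) = 2²·9.4² + 3²·2.2² + 2·[6·9.4·2.2·0.68] = 397 + 168.749 = 565.749.
Under uncorrelated errors the observed covariances equal the true-score covariances, so only the own-variance terms attenuate.
True-score variance = [2²·9.4²·0.66 + 3²·2.2²·0.80] + 168.749 = 268.118 + 168.749 = 436.867.
Reliability = 436.867 / 565.749 = 0.772.

0.772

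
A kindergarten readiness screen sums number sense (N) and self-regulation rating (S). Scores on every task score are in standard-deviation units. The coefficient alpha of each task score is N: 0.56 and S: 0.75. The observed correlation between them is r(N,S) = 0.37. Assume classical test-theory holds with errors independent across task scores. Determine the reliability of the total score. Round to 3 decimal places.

0.748

Var(N+S) = 2 + 2·[0.37] = 2 + 0.74 = 2.74.
Because errors are independent across components, Cov(Tᵢ,Tⱼ) = Cov(Xᵢ,Xⱼ); the off-diagonal part of the true-score variance is the same as above.
True-score variance = [0.56 + 0.75] + 0.74 = 1.31 + 0.74 = 2.05.
Reliability = 2.05 / 2.74 = 0.748.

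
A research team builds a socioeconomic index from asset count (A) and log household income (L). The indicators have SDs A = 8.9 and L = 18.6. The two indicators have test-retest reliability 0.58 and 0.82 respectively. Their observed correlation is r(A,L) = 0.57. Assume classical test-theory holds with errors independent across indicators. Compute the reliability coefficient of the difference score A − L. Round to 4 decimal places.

0.5959

Var(A−L) = 8.9² + 18.6² − 2·8.9·18.6·0.57 = 425.17 − 188.716 = 236.454.
Because errors are independent across components, Cov(Tᵢ,Tⱼ) = Cov(Xᵢ,Xⱼ); the off-diagonal part of the true-score variance is the same as above.
True-score variance = [8.9²·0.58 + 18.6²·0.82] − 188.716 = 329.629 − 188.716 = 140.913.
Reliability = 140.913 / 236.454 = 0.5959.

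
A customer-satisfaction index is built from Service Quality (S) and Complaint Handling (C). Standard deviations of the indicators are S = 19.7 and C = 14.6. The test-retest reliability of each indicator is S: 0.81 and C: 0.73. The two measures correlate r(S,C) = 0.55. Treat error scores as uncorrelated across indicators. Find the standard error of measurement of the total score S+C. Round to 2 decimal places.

Var(total) = 601.25 + 316.382 = 917.632.
True-score variance = 469.96 + 316.382 = 786.342, so reliability = 0.8569.
Error variance = 917.632 − 786.342 = 131.29; SEM = √131.29 = 11.46.

11.46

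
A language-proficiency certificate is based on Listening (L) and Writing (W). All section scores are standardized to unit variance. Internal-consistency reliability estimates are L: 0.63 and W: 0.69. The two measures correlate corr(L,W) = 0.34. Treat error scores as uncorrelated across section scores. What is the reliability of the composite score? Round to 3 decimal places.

Var(L+W) = 2 + 2·[0.34] = 2 + 0.68 = 2.68.
Under uncorrelated errors the observed covariances equal the true-score covariances, so only the own-variance terms attenuate.
True-score variance = [0.63 + 0.69] + 0.68 = 1.32 + 0.68 = 2.
Reliability = 2 / 2.68 = 0.746.

0.746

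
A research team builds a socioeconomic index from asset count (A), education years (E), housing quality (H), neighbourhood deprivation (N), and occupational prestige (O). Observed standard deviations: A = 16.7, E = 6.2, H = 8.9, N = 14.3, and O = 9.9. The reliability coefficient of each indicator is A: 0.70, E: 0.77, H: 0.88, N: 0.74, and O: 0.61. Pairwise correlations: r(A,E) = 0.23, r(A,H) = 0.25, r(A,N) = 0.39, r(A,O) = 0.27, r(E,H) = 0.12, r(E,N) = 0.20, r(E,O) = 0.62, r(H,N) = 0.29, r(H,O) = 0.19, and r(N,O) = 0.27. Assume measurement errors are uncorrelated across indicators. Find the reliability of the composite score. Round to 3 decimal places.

0.862

Var(A+E+H+N+O) = 16.7² + 6.2² + 8.9² + 14.3² + 9.9² + 2·[16.7·6.2·0.23 + 16.7·8.9·0.25 + 16.7·14.3·0.39 + 16.7·9.9·0.27 + 6.2·8.9·0.12 + 6.2·14.3·0.20 + 6.2·9.9·0.62 + 8.9·14.3·0.29 + 8.9·9.9·0.19 + 14.3·9.9·0.27] = 699.04 + 706.058 = 1405.1.
With uncorrelated errors the cross-covariances are all true-score covariance, so they carry over unchanged; only the diagonal terms shrink to ρᵢσᵢ².
True-score variance = [16.7²·0.70 + 6.2²·0.77 + 8.9²·0.88 + 14.3²·0.74 + 9.9²·0.61] + 706.058 = 505.635 + 706.058 = 1211.69.
Reliability = 1211.69 / 1405.1 = 0.862.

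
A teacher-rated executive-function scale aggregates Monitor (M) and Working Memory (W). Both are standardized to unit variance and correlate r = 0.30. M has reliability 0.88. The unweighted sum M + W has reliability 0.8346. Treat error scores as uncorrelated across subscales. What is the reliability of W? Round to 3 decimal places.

Var(M+W) = 2 + 2·0.30 = 2.600.
True-score variance = ρ_M + ρ_W + 2·0.30, so 0.8346 = (0.88 + ρ_W + 0.60) / 2.600.
ρ_W = 0.8346·2.600 − 0.88 − 0.60 = 0.690.

0.690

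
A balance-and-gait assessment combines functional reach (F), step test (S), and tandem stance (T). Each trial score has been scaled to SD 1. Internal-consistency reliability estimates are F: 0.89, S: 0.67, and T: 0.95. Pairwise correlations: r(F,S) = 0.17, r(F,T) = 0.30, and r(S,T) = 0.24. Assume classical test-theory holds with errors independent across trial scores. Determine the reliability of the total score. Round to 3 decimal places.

0.889

Var(F+S+T) = 3 + 2·[0.17 + 0.30 + 0.24] = 3 + 1.42 = 4.42.
Because errors are independent across components, Cov(Tᵢ,Tⱼ) = Cov(Xᵢ,Xⱼ); the off-diagonal part of the true-score variance is the same as above.
True-score variance = [0.89 + 0.67 + 0.95] + 1.42 = 2.51 + 1.42 = 3.93.
Reliability = 3.93 / 4.42 = 0.889.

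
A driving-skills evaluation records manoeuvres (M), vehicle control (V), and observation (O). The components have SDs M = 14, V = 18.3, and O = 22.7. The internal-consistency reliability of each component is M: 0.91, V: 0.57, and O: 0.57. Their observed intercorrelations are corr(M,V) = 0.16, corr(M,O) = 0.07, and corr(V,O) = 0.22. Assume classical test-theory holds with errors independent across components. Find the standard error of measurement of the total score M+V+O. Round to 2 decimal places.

19.58

Var(total) = 1046.18 + 309.256 = 1355.44.
True-score variance = 662.963 + 309.256 = 972.219, so reliability = 0.7173.
Error variance = 1355.44 − 972.219 = 383.217; SEM = √383.217 = 19.58.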